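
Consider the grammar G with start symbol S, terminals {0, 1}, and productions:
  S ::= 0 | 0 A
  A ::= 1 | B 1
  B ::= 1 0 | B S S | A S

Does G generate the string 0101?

S ⇒ 0A ⇒ 0B1 ⇒ 0101

yes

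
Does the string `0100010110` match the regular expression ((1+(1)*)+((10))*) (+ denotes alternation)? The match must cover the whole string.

Neither (1+(1)*) nor ((10))* matches 0100010110.

no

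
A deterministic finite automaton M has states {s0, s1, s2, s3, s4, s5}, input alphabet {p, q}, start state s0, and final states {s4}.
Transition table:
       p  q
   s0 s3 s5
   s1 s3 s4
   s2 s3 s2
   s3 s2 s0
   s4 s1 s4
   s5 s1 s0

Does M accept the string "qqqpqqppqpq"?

rejected

s0 --q--> s5
s5 --q--> s0
s0 --q--> s5
s5 --p--> s1
s1 --q--> s4
s4 --q--> s4
s4 --p--> s1
s1 --p--> s3
s3 --q--> s0
s0 --p--> s3
s3 --q--> s0
End in state s0, which is not an accepting state.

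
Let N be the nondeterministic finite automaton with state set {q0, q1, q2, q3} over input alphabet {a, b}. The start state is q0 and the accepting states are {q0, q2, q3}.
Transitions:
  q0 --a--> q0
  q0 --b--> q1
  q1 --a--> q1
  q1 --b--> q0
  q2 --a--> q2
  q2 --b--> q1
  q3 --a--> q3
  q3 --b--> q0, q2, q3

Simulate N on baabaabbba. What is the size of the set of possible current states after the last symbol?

1

Start: {q0}
read b: {q1}
read a: {q1}
read a: {q1}
read b: {q0}
read a: {q0}
read a: {q0}
read b: {q1}
read b: {q0}
read b: {q1}
read a: {q1}
Final reachable set {q1} has 1 state.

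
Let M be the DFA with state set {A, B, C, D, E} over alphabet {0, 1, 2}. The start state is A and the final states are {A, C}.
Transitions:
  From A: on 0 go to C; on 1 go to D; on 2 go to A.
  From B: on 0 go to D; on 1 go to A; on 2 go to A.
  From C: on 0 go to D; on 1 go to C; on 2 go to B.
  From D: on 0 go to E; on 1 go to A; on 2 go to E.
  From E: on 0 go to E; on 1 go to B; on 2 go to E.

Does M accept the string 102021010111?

accepted

A --1--> D
D --0--> E
E --2--> E
E --0--> E
E --2--> E
E --1--> B
B --0--> D
D --1--> A
A --0--> C
C --1--> C
C --1--> C
C --1--> C
End in state C, which is an accepting state.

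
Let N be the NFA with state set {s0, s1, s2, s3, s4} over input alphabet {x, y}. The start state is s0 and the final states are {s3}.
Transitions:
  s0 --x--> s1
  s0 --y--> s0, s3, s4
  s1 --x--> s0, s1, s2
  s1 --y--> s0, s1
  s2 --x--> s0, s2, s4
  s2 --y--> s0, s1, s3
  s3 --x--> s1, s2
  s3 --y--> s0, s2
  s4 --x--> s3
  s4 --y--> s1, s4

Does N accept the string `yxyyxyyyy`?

Start: {s0}
read y: {s0, s3, s4}
read x: {s1, s2, s3}
read y: {s0, s1, s2, s3}
read y: {s0, s1, s2, s3, s4}
read x: {s0, s1, s2, s3, s4}
read y: {s0, s1, s2, s3, s4}
read y: {s0, s1, s2, s3, s4}
read y: {s0, s1, s2, s3, s4}
read y: {s0, s1, s2, s3, s4}
Reachable ∩ accepting = {s3} — nonempty.

accepted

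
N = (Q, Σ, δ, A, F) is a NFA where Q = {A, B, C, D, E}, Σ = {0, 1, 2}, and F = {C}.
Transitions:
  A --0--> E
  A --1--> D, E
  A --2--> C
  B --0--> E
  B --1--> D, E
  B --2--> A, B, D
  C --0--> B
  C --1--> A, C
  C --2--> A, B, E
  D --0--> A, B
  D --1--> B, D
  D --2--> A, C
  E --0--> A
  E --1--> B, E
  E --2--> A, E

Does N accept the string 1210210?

rejected

Start: {A}
read 1: {D, E}
read 2: {A, C, E}
read 1: {A, B, C, D, E}
read 0: {A, B, E}
read 2: {A, B, C, D, E}
read 1: {A, B, C, D, E}
read 0: {A, B, E}
Reachable ∩ accepting = {} — empty.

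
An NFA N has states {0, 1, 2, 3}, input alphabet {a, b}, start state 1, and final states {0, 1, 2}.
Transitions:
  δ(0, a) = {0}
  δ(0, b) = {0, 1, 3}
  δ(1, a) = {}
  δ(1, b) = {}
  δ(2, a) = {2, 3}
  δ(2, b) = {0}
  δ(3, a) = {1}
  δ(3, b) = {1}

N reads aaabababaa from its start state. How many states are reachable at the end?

Start: {1}
read a: {}
The reachable set is empty and stays empty for the remaining 9 symbols.
Final reachable set {} has 0 states.

0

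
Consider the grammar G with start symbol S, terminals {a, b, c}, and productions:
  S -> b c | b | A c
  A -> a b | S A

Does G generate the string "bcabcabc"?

yes

S ⇒ Ac ⇒ SAc ⇒ AcAc ⇒ SAcAc ⇒ bcAcAc ⇒ bcabcAc ⇒ bcabcabc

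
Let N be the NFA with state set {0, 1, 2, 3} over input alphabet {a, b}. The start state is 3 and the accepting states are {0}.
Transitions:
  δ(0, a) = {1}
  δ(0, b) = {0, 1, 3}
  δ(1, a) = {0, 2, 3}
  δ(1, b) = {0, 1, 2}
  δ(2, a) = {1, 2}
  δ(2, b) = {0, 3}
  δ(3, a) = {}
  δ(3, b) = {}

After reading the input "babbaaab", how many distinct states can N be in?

Start: {3}
read b: {}
The reachable set is empty and stays empty for the remaining 7 symbols.
Final reachable set {} has 0 states.

0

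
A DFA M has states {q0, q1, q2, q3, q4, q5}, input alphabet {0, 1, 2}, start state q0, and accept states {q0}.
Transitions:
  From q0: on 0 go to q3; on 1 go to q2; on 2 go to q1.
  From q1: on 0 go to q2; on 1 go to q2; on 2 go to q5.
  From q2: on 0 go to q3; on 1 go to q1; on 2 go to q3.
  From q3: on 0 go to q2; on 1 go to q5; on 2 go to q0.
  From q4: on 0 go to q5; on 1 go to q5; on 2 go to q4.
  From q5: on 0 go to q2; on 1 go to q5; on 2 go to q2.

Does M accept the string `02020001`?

rejected

q0 --0--> q3
q3 --2--> q0
q0 --0--> q3
q3 --2--> q0
q0 --0--> q3
q3 --0--> q2
q2 --0--> q3
q3 --1--> q5
End in state q5, which is not an accepting state.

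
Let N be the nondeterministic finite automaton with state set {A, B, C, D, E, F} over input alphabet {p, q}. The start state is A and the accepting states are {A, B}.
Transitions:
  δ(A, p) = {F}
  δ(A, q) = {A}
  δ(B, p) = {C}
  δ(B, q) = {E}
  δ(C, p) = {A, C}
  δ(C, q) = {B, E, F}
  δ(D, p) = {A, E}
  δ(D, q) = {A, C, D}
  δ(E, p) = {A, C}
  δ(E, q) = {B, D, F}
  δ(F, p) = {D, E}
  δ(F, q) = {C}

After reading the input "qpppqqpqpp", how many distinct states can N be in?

5

Start: {A}
read q: {A}
read p: {F}
read p: {D, E}
read p: {A, C, E}
read q: {A, B, D, E, F}
read q: {A, B, C, D, E, F}
read p: {A, C, D, E, F}
read q: {A, B, C, D, E, F}
read p: {A, C, D, E, F}
read p: {A, C, D, E, F}
Final reachable set {A, C, D, E, F} has 5 states.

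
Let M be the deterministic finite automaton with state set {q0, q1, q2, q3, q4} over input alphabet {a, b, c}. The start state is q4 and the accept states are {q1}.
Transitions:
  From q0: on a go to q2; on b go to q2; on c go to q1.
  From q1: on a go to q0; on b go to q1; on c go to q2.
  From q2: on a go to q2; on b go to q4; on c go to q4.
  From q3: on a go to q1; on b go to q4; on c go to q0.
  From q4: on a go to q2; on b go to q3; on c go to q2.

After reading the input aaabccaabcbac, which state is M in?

q4 --a--> q2
q2 --a--> q2
q2 --a--> q2
q2 --b--> q4
q4 --c--> q2
q2 --c--> q4
q4 --a--> q2
q2 --a--> q2
q2 --b--> q4
q4 --c--> q2
q2 --b--> q4
q4 --a--> q2
q2 --c--> q4

q4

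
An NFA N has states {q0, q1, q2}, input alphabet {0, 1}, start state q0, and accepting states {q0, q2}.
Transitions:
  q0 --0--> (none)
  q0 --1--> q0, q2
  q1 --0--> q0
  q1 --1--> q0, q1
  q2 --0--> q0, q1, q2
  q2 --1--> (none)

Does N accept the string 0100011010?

Start: {q0}
read 0: {}
The reachable set is empty and stays empty for the remaining 9 symbols.
Reachable ∩ accepting = {} — empty.

rejected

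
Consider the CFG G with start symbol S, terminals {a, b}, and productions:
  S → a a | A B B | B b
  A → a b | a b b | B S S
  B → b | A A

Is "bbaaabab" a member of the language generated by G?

no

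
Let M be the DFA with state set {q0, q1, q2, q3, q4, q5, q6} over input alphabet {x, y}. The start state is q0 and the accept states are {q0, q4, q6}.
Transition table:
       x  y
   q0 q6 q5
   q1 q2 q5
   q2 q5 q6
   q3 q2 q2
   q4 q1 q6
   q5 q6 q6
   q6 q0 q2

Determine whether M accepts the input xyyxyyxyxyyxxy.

q0 --x--> q6
q6 --y--> q2
q2 --y--> q6
q6 --x--> q0
q0 --y--> q5
q5 --y--> q6
q6 --x--> q0
q0 --y--> q5
q5 --x--> q6
q6 --y--> q2
q2 --y--> q6
q6 --x--> q0
q0 --x--> q6
q6 --y--> q2
End in state q2, which is not an accepting state.

rejected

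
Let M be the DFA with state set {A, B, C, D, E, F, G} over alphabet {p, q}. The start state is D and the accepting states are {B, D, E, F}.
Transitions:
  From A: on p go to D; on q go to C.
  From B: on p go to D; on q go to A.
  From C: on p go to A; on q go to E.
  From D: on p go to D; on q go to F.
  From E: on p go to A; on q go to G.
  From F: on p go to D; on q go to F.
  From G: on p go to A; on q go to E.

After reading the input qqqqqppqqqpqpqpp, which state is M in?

D --q--> F
F --q--> F
F --q--> F
F --q--> F
F --q--> F
F --p--> D
D --p--> D
D --q--> F
F --q--> F
F --q--> F
F --p--> D
D --q--> F
F --p--> D
D --q--> F
F --p--> D
D --p--> D

D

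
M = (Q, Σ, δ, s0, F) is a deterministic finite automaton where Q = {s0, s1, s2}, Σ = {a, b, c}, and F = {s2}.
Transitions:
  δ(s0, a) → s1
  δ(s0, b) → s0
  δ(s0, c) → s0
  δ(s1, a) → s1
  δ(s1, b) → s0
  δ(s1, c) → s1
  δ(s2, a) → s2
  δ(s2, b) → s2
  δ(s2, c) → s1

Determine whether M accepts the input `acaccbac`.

s0 --a--> s1
s1 --c--> s1
s1 --a--> s1
s1 --c--> s1
s1 --c--> s1
s1 --b--> s0
s0 --a--> s1
s1 --c--> s1
End in state s1, which is not an accepting state.

rejected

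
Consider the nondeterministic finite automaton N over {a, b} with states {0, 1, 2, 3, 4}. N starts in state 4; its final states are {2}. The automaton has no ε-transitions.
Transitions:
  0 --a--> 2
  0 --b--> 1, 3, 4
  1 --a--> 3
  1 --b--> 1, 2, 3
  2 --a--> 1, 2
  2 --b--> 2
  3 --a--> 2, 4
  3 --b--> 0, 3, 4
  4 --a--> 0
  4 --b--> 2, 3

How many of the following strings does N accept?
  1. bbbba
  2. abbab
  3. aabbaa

3

bbbba: accepted
abbab: accepted
aabbaa: accepted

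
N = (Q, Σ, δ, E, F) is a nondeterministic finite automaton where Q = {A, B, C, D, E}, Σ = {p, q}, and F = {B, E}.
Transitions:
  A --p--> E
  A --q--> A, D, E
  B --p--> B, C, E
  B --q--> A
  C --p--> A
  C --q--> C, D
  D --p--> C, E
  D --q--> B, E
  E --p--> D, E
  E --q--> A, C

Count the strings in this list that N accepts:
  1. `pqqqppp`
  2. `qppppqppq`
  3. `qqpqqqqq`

3

`pqqqppp`: accepted
`qppppqppq`: accepted
`qqpqqqqq`: accepted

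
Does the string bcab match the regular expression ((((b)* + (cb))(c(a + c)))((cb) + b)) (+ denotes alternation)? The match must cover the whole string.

Split as bca·b: (((b)*+(cb))(c(a+c))) matches bca and ((cb)+b) matches b.

yes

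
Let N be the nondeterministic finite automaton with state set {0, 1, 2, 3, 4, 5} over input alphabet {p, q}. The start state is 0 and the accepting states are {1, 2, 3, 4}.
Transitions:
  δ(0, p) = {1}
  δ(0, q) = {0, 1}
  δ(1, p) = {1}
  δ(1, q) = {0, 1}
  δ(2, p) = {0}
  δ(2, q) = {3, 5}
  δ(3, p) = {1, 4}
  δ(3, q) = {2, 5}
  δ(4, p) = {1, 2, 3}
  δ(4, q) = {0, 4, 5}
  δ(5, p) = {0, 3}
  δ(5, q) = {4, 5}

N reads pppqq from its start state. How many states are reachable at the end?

Start: {0}
read p: {1}
read p: {1}
read p: {1}
read q: {0, 1}
read q: {0, 1}
Final reachable set {0, 1} has 2 states.

2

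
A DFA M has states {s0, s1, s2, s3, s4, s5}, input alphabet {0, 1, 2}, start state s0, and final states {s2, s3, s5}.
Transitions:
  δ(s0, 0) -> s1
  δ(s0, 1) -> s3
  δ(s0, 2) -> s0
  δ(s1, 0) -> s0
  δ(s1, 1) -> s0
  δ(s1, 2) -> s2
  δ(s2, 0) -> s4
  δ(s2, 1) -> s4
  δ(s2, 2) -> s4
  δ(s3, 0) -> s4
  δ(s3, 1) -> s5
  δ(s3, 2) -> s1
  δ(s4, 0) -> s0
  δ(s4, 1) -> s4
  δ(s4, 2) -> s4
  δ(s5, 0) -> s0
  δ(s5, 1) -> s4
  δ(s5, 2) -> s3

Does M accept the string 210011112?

rejected

s0 --2--> s0
s0 --1--> s3
s3 --0--> s4
s4 --0--> s0
s0 --1--> s3
s3 --1--> s5
s5 --1--> s4
s4 --1--> s4
s4 --2--> s4
End in state s4, which is not an accepting state.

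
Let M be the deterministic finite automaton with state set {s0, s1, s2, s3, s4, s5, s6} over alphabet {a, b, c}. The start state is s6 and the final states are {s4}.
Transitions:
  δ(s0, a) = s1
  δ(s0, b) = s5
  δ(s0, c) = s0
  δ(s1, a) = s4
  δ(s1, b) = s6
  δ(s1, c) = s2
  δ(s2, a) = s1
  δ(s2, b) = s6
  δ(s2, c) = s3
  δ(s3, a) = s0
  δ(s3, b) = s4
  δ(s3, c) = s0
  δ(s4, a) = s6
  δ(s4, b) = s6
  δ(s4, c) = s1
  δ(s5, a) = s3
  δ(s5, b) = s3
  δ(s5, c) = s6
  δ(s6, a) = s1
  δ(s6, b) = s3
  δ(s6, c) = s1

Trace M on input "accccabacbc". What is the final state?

s1

s6 --a--> s1
s1 --c--> s2
s2 --c--> s3
s3 --c--> s0
s0 --c--> s0
s0 --a--> s1
s1 --b--> s6
s6 --a--> s1
s1 --c--> s2
s2 --b--> s6
s6 --c--> s1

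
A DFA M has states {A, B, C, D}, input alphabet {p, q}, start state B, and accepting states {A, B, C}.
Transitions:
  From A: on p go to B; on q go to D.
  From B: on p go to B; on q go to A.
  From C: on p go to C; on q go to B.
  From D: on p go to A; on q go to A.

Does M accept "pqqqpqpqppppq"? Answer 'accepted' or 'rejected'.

B --p--> B
B --q--> A
A --q--> D
D --q--> A
A --p--> B
B --q--> A
A --p--> B
B --q--> A
A --p--> B
B --p--> B
B --p--> B
B --p--> B
B --q--> A
End in state A, which is an accepting state.

accepted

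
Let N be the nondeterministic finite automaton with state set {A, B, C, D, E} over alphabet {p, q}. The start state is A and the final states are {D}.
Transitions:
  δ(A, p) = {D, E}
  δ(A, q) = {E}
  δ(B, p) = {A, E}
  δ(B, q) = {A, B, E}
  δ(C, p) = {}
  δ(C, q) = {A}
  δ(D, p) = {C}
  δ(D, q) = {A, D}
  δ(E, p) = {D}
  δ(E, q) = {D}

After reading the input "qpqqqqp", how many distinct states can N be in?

3

Start: {A}
read q: {E}
read p: {D}
read q: {A, D}
read q: {A, D, E}
read q: {A, D, E}
read q: {A, D, E}
read p: {C, D, E}
Final reachable set {C, D, E} has 3 states.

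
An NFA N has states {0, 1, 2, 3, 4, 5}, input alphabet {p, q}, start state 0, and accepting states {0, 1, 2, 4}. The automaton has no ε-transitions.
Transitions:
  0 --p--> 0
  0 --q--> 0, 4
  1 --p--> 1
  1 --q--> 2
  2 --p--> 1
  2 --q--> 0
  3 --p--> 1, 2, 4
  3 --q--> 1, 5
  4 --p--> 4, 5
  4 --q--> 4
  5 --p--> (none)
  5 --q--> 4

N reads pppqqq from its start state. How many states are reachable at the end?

2

Start: {0}
read p: {0}
read p: {0}
read p: {0}
read q: {0, 4}
read q: {0, 4}
read q: {0, 4}
Final reachable set {0, 4} has 2 states.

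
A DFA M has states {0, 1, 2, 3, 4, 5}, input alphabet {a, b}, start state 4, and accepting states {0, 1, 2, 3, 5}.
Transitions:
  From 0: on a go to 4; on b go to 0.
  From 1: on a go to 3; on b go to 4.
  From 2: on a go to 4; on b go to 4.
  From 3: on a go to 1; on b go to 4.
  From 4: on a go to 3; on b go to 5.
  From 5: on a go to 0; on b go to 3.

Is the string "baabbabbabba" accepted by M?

4 --b--> 5
5 --a--> 0
0 --a--> 4
4 --b--> 5
5 --b--> 3
3 --a--> 1
1 --b--> 4
4 --b--> 5
5 --a--> 0
0 --b--> 0
0 --b--> 0
0 --a--> 4
End in state 4, which is not an accepting state.

rejected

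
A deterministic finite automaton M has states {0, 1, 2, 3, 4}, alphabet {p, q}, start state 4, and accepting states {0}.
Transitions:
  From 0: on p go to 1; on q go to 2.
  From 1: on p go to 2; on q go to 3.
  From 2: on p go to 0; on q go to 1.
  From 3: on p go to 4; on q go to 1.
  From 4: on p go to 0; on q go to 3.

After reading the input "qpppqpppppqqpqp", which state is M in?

2

4 --q--> 3
3 --p--> 4
4 --p--> 0
0 --p--> 1
1 --q--> 3
3 --p--> 4
4 --p--> 0
0 --p--> 1
1 --p--> 2
2 --p--> 0
0 --q--> 2
2 --q--> 1
1 --p--> 2
2 --q--> 1
1 --p--> 2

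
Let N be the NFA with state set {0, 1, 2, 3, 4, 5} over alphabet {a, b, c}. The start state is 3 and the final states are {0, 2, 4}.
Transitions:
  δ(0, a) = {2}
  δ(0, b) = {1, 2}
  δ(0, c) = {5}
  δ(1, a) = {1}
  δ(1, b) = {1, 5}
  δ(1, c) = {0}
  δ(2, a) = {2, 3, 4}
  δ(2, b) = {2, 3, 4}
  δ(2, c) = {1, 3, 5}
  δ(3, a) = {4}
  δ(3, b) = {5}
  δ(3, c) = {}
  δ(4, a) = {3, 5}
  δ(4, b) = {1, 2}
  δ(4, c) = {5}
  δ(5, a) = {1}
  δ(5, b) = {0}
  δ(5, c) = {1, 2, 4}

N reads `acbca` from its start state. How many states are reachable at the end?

Start: {3}
read a: {4}
read c: {5}
read b: {0}
read c: {5}
read a: {1}
Final reachable set {1} has 1 state.

1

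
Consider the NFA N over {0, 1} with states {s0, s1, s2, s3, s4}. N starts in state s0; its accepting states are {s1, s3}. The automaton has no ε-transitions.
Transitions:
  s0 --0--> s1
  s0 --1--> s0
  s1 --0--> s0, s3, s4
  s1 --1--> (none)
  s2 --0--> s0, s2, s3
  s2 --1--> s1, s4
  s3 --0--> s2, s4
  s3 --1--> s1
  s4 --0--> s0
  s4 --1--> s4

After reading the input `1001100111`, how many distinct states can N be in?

2

Start: {s0}
read 1: {s0}
read 0: {s1}
read 0: {s0, s3, s4}
read 1: {s0, s1, s4}
read 1: {s0, s4}
read 0: {s0, s1}
read 0: {s0, s1, s3, s4}
read 1: {s0, s1, s4}
read 1: {s0, s4}
read 1: {s0, s4}
Final reachable set {s0, s4} has 2 states.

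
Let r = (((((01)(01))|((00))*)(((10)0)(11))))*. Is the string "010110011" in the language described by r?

yes

Split into 1 piece 010110011; each matches ((((01)(01))|((00))*)(((10)0)(11))).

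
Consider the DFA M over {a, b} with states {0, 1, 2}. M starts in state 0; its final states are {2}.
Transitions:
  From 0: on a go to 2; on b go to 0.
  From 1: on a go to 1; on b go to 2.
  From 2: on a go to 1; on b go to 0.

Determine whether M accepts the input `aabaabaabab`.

0 --a--> 2
2 --a--> 1
1 --b--> 2
2 --a--> 1
1 --a--> 1
1 --b--> 2
2 --a--> 1
1 --a--> 1
1 --b--> 2
2 --a--> 1
1 --b--> 2
End in state 2, which is an accepting state.

accepted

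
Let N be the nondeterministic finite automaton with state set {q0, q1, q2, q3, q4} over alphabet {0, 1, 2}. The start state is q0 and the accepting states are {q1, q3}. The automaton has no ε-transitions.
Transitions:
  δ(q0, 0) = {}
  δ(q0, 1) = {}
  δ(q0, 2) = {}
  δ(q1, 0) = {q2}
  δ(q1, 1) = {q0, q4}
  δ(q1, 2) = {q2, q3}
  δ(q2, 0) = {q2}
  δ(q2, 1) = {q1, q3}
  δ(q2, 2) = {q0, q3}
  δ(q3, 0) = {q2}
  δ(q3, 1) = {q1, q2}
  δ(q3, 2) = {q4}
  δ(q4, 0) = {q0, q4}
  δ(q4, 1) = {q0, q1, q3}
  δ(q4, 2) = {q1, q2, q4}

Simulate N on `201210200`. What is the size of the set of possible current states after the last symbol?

0

Start: {q0}
read 2: {}
The reachable set is empty and stays empty for the remaining 8 symbols.
Final reachable set {} has 0 states.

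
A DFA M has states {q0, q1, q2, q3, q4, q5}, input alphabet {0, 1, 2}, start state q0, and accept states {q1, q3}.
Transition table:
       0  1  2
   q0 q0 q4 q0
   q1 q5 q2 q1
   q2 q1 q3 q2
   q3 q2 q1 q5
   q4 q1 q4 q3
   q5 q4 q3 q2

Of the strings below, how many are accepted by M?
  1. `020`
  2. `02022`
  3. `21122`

0

`020`: rejected
`02022`: rejected
`21122`: rejected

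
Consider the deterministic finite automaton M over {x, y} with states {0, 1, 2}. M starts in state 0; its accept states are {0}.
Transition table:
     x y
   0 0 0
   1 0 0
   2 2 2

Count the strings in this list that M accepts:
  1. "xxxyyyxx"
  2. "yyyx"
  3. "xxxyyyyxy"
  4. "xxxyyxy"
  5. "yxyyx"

5

"xxxyyyxx": accepted
"yyyx": accepted
"xxxyyyyxy": accepted
"xxxyyxy": accepted
"yxyyx": accepted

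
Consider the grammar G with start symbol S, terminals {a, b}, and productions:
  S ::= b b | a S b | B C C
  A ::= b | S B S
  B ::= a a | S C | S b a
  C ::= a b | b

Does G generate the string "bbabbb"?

yes

S ⇒ BCC ⇒ SCCC ⇒ bbCCC ⇒ bbabCC ⇒ bbabbC ⇒ bbabbb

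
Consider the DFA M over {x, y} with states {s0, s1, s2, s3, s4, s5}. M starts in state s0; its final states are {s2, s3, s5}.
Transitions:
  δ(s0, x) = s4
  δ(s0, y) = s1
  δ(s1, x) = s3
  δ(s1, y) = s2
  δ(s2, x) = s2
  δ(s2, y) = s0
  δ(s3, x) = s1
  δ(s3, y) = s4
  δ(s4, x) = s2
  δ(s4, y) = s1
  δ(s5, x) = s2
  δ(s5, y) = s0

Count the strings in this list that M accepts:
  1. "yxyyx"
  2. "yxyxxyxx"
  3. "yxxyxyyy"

"yxyyx": accepted
"yxyxxyxx": accepted
"yxxyxyyy": accepted

3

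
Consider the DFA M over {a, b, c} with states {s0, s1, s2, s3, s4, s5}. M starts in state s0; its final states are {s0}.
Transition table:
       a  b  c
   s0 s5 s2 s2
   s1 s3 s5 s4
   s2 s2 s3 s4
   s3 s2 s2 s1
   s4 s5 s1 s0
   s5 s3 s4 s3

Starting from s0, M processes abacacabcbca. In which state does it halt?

s0 --a--> s5
s5 --b--> s4
s4 --a--> s5
s5 --c--> s3
s3 --a--> s2
s2 --c--> s4
s4 --a--> s5
s5 --b--> s4
s4 --c--> s0
s0 --b--> s2
s2 --c--> s4
s4 --a--> s5

s5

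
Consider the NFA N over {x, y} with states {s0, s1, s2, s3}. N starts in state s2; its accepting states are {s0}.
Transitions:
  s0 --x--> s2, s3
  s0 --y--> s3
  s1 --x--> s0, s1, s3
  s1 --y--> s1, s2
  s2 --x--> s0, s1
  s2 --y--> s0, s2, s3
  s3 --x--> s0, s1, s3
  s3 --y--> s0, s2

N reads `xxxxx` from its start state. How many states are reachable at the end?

4

Start: {s2}
read x: {s0, s1}
read x: {s0, s1, s2, s3}
read x: {s0, s1, s2, s3}
read x: {s0, s1, s2, s3}
read x: {s0, s1, s2, s3}
Final reachable set {s0, s1, s2, s3} has 4 states.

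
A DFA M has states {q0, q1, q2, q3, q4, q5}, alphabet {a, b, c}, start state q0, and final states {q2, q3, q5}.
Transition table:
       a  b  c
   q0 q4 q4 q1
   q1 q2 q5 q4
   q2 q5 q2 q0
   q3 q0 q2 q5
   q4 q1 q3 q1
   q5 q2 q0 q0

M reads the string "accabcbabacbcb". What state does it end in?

q5

q0 --a--> q4
q4 --c--> q1
q1 --c--> q4
q4 --a--> q1
q1 --b--> q5
q5 --c--> q0
q0 --b--> q4
q4 --a--> q1
q1 --b--> q5
q5 --a--> q2
q2 --c--> q0
q0 --b--> q4
q4 --c--> q1
q1 --b--> q5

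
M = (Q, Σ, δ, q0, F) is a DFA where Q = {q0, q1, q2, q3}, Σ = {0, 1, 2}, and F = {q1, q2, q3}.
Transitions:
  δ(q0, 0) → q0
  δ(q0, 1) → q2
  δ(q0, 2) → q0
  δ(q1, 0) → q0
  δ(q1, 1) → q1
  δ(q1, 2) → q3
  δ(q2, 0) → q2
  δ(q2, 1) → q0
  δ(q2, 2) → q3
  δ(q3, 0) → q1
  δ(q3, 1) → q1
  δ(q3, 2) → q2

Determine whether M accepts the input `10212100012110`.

rejected

q0 --1--> q2
q2 --0--> q2
q2 --2--> q3
q3 --1--> q1
q1 --2--> q3
q3 --1--> q1
q1 --0--> q0
q0 --0--> q0
q0 --0--> q0
q0 --1--> q2
q2 --2--> q3
q3 --1--> q1
q1 --1--> q1
q1 --0--> q0
End in state q0, which is not an accepting state.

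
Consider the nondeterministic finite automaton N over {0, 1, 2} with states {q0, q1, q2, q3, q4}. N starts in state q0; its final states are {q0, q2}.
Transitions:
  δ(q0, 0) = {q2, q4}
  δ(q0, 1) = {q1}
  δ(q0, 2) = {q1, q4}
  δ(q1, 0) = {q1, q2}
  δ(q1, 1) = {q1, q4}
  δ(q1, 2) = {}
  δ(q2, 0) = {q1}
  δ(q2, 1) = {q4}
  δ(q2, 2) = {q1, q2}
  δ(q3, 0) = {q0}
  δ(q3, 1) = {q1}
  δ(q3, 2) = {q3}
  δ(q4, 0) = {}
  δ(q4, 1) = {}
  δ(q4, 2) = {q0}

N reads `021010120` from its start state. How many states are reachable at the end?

Start: {q0}
read 0: {q2, q4}
read 2: {q0, q1, q2}
read 1: {q1, q4}
read 0: {q1, q2}
read 1: {q1, q4}
read 0: {q1, q2}
read 1: {q1, q4}
read 2: {q0}
read 0: {q2, q4}
Final reachable set {q2, q4} has 2 states.

2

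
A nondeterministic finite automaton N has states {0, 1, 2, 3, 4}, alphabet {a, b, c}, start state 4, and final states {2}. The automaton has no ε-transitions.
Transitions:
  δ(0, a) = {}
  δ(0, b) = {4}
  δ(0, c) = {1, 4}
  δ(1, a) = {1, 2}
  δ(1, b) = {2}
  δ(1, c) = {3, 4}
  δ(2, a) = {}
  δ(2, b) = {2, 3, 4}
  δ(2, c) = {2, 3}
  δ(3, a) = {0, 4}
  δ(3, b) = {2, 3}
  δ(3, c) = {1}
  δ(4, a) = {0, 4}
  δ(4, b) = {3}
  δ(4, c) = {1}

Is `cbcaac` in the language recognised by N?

rejected

Start: {4}
read c: {1}
read b: {2}
read c: {2, 3}
read a: {0, 4}
read a: {0, 4}
read c: {1, 4}
Reachable ∩ accepting = {} — empty.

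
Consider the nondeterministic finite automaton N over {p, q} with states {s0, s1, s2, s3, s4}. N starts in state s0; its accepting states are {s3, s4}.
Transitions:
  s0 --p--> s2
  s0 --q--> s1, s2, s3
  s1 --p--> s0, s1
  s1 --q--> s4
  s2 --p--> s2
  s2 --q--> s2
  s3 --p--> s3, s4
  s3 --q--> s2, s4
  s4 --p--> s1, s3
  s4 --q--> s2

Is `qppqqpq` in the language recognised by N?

accepted

Start: {s0}
read q: {s1, s2, s3}
read p: {s0, s1, s2, s3, s4}
read p: {s0, s1, s2, s3, s4}
read q: {s1, s2, s3, s4}
read q: {s2, s4}
read p: {s1, s2, s3}
read q: {s2, s4}
Reachable ∩ accepting = {s4} — nonempty.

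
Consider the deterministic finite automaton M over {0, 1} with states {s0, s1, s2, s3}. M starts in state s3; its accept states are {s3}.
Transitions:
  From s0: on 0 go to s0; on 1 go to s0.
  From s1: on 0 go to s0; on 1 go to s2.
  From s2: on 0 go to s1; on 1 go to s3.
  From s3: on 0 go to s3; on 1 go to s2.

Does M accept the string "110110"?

accepted

s3 --1--> s2
s2 --1--> s3
s3 --0--> s3
s3 --1--> s2
s2 --1--> s3
s3 --0--> s3
End in state s3, which is an accepting state.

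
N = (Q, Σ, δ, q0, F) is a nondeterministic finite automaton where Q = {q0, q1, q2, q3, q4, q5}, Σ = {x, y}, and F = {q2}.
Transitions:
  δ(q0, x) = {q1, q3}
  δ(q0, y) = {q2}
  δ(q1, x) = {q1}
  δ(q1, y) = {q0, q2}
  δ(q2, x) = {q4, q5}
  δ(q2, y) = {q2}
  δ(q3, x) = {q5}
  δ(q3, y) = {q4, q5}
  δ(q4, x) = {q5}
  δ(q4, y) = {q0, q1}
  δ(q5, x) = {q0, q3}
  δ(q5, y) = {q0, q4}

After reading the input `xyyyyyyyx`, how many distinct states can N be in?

Start: {q0}
read x: {q1, q3}
read y: {q0, q2, q4, q5}
read y: {q0, q1, q2, q4}
read y: {q0, q1, q2}
read y: {q0, q2}
read y: {q2}
read y: {q2}
read y: {q2}
read x: {q4, q5}
Final reachable set {q4, q5} has 2 states.

2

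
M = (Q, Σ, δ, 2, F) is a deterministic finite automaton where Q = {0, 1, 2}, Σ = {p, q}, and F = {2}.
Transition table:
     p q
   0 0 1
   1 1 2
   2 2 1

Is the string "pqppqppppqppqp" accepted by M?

2 --p--> 2
2 --q--> 1
1 --p--> 1
1 --p--> 1
1 --q--> 2
2 --p--> 2
2 --p--> 2
2 --p--> 2
2 --p--> 2
2 --q--> 1
1 --p--> 1
1 --p--> 1
1 --q--> 2
2 --p--> 2
End in state 2, which is an accepting state.

accepted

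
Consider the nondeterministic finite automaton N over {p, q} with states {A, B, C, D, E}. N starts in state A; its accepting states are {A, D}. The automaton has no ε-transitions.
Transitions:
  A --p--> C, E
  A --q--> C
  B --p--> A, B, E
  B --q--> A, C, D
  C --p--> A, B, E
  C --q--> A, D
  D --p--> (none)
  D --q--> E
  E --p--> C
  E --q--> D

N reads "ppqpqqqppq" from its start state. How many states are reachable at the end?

3

Start: {A}
read p: {C, E}
read p: {A, B, C, E}
read q: {A, C, D}
read p: {A, B, C, E}
read q: {A, C, D}
read q: {A, C, D, E}
read q: {A, C, D, E}
read p: {A, B, C, E}
read p: {A, B, C, E}
read q: {A, C, D}
Final reachable set {A, C, D} has 3 states.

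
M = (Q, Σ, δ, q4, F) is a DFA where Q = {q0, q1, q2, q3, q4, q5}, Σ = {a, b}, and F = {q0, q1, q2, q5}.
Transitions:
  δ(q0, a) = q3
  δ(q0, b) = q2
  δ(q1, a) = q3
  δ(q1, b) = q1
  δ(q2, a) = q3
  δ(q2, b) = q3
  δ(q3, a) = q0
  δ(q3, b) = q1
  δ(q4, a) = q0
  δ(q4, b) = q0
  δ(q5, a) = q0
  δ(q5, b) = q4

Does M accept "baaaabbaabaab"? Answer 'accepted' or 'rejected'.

q4 --b--> q0
q0 --a--> q3
q3 --a--> q0
q0 --a--> q3
q3 --a--> q0
q0 --b--> q2
q2 --b--> q3
q3 --a--> q0
q0 --a--> q3
q3 --b--> q1
q1 --a--> q3
q3 --a--> q0
q0 --b--> q2
End in state q2, which is an accepting state.

accepted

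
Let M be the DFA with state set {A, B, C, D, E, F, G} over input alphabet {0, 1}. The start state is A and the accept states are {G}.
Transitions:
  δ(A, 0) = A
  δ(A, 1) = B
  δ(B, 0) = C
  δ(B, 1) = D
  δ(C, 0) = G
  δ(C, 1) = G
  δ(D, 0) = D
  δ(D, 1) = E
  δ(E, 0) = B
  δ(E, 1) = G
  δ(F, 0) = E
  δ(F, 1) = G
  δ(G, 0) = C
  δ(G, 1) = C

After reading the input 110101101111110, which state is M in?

G

A --1--> B
B --1--> D
D --0--> D
D --1--> E
E --0--> B
B --1--> D
D --1--> E
E --0--> B
B --1--> D
D --1--> E
E --1--> G
G --1--> C
C --1--> G
G --1--> C
C --0--> G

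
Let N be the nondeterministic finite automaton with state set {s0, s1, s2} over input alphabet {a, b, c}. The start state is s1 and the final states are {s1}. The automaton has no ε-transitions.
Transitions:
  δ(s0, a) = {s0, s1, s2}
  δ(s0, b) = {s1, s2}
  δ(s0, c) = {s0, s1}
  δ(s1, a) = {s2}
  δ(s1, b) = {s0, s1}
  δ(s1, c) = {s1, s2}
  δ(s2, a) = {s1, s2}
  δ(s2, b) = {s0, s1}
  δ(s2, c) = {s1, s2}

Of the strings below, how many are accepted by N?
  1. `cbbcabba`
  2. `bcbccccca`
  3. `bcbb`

3

`cbbcabba`: accepted
`bcbccccca`: accepted
`bcbb`: accepted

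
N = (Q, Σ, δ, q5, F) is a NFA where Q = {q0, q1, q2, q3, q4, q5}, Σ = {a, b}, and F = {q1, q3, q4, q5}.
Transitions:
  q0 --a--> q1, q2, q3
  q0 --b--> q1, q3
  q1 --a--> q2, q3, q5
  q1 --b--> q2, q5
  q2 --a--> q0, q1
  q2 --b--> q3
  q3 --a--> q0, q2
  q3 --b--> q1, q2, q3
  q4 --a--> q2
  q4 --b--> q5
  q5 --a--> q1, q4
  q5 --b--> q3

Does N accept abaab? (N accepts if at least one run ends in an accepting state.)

accepted

Start: {q5}
read a: {q1, q4}
read b: {q2, q5}
read a: {q0, q1, q4}
read a: {q1, q2, q3, q5}
read b: {q1, q2, q3, q5}
Reachable ∩ accepting = {q1, q3, q5} — nonempty.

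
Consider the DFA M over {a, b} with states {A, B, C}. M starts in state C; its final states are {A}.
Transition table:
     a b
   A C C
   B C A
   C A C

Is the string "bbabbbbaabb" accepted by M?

C --b--> C
C --b--> C
C --a--> A
A --b--> C
C --b--> C
C --b--> C
C --b--> C
C --a--> A
A --a--> C
C --b--> C
C --b--> C
End in state C, which is not an accepting state.

rejected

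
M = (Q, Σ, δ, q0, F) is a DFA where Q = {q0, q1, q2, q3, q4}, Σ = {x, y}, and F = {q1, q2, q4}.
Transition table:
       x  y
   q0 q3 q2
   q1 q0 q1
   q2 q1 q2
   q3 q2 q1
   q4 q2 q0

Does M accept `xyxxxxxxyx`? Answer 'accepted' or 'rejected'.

rejected

q0 --x--> q3
q3 --y--> q1
q1 --x--> q0
q0 --x--> q3
q3 --x--> q2
q2 --x--> q1
q1 --x--> q0
q0 --x--> q3
q3 --y--> q1
q1 --x--> q0
End in state q0, which is not an accepting state.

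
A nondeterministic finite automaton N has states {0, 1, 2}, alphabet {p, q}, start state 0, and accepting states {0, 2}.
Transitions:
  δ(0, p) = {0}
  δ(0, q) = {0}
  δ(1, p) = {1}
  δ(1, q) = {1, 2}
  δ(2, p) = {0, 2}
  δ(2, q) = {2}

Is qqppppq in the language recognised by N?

accepted

Start: {0}
read q: {0}
read q: {0}
read p: {0}
read p: {0}
read p: {0}
read p: {0}
read q: {0}
Reachable ∩ accepting = {0} — nonempty.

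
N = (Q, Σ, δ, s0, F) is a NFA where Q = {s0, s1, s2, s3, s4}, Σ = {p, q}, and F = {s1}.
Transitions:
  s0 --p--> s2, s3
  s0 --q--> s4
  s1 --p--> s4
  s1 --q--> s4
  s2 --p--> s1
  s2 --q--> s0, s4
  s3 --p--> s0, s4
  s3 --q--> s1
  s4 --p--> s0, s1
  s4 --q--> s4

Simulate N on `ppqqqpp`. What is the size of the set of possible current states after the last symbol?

3

Start: {s0}
read p: {s2, s3}
read p: {s0, s1, s4}
read q: {s4}
read q: {s4}
read q: {s4}
read p: {s0, s1}
read p: {s2, s3, s4}
Final reachable set {s2, s3, s4} has 3 states.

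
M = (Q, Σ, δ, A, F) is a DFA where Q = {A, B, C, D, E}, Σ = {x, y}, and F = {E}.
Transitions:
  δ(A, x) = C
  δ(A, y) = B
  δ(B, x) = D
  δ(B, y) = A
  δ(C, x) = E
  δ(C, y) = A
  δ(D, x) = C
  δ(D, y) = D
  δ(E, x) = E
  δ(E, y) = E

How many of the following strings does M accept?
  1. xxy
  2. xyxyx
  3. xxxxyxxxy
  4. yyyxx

2

xxy: accepted
xyxyx: rejected
xxxxyxxxy: accepted
yyyxx: rejected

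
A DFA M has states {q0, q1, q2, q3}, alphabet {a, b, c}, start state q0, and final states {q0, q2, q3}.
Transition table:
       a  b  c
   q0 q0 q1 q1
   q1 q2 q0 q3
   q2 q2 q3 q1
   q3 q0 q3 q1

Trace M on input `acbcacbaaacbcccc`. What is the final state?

q0 --a--> q0
q0 --c--> q1
q1 --b--> q0
q0 --c--> q1
q1 --a--> q2
q2 --c--> q1
q1 --b--> q0
q0 --a--> q0
q0 --a--> q0
q0 --a--> q0
q0 --c--> q1
q1 --b--> q0
q0 --c--> q1
q1 --c--> q3
q3 --c--> q1
q1 --c--> q3

q3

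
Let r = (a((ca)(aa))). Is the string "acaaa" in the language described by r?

Split as a·caaa: a matches a and ((ca)(aa)) matches caaa.

yes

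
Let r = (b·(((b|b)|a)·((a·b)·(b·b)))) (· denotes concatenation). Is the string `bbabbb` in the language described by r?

Split as b·babbb: b matches b and (((b|b)|a)·((a·b)·(b·b))) matches babbb.

yes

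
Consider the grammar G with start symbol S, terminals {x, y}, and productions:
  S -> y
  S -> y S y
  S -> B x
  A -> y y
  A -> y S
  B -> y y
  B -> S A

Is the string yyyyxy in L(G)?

S ⇒ ySy ⇒ yBxy ⇒ ySAxy ⇒ yyAxy ⇒ yyyyxy

yes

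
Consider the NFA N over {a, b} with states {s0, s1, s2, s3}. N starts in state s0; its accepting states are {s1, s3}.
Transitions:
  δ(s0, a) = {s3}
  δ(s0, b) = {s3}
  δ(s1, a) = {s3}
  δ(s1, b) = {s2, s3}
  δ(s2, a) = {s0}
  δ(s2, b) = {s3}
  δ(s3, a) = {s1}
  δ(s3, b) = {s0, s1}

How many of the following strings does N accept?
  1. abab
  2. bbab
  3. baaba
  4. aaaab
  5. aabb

abab: accepted
bbab: accepted
baaba: accepted
aaaab: accepted
aabb: accepted

5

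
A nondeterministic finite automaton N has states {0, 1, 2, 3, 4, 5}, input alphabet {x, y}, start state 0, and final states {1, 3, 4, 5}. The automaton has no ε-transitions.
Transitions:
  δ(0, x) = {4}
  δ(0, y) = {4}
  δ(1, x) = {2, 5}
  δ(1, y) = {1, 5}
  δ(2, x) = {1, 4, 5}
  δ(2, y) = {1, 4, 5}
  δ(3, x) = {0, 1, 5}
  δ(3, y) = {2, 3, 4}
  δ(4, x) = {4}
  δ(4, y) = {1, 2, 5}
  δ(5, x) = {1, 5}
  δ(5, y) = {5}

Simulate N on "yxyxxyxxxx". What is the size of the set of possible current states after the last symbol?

4

Start: {0}
read y: {4}
read x: {4}
read y: {1, 2, 5}
read x: {1, 2, 4, 5}
read x: {1, 2, 4, 5}
read y: {1, 2, 4, 5}
read x: {1, 2, 4, 5}
read x: {1, 2, 4, 5}
read x: {1, 2, 4, 5}
read x: {1, 2, 4, 5}
Final reachable set {1, 2, 4, 5} has 4 states.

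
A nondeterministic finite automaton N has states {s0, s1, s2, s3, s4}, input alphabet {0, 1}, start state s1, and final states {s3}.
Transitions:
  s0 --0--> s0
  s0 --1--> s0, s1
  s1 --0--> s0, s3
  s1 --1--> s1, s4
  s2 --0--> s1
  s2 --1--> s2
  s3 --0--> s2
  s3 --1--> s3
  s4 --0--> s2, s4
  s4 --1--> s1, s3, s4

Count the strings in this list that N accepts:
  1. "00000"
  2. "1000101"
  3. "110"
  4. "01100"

"00000": rejected
"1000101": accepted
"110": accepted
"01100": rejected

2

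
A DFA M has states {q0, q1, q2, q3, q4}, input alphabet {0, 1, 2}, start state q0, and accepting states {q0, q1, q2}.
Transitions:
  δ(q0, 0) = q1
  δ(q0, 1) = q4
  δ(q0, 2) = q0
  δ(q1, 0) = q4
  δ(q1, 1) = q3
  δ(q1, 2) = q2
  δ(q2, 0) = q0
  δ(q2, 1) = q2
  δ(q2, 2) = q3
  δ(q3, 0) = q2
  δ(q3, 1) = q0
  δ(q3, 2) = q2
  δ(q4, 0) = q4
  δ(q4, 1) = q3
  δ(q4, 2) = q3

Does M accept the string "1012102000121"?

accepted

q0 --1--> q4
q4 --0--> q4
q4 --1--> q3
q3 --2--> q2
q2 --1--> q2
q2 --0--> q0
q0 --2--> q0
q0 --0--> q1
q1 --0--> q4
q4 --0--> q4
q4 --1--> q3
q3 --2--> q2
q2 --1--> q2
End in state q2, which is an accepting state.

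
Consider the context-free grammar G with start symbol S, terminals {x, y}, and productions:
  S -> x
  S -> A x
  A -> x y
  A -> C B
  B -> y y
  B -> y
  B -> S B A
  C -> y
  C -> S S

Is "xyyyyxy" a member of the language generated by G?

no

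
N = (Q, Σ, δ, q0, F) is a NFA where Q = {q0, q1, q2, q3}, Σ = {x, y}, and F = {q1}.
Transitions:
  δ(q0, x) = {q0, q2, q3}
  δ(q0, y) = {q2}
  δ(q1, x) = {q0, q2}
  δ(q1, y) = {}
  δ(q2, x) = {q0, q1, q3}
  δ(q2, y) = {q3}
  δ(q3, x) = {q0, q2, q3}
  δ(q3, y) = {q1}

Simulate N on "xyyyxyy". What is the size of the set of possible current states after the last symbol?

Start: {q0}
read x: {q0, q2, q3}
read y: {q1, q2, q3}
read y: {q1, q3}
read y: {q1}
read x: {q0, q2}
read y: {q2, q3}
read y: {q1, q3}
Final reachable set {q1, q3} has 2 states.

2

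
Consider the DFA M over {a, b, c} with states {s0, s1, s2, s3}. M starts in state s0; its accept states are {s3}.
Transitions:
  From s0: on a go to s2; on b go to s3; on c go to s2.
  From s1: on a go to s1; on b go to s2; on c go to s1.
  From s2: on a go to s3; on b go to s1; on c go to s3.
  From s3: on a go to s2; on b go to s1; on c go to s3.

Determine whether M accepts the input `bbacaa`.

s0 --b--> s3
s3 --b--> s1
s1 --a--> s1
s1 --c--> s1
s1 --a--> s1
s1 --a--> s1
End in state s1, which is not an accepting state.

rejected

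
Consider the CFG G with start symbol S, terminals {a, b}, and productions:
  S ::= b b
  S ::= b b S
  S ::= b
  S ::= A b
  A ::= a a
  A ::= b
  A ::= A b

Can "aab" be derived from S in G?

yes

S ⇒ Ab ⇒ aab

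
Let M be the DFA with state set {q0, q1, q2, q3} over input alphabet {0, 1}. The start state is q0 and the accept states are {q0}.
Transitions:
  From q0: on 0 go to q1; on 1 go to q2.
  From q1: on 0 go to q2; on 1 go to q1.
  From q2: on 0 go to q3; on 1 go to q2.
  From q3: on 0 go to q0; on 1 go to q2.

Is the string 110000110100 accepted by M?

accepted

q0 --1--> q2
q2 --1--> q2
q2 --0--> q3
q3 --0--> q0
q0 --0--> q1
q1 --0--> q2
q2 --1--> q2
q2 --1--> q2
q2 --0--> q3
q3 --1--> q2
q2 --0--> q3
q3 --0--> q0
End in state q0, which is an accepting state.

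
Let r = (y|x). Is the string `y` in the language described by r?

The left alternative y matches y.

yes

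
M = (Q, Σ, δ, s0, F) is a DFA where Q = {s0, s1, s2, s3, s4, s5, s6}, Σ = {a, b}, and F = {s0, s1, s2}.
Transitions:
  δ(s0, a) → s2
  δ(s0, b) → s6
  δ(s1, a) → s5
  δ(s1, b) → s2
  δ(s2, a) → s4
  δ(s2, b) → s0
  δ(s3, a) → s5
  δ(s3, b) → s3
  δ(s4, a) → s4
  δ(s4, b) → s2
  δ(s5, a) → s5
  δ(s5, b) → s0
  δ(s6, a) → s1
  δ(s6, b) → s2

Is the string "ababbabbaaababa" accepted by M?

rejected

s0 --a--> s2
s2 --b--> s0
s0 --a--> s2
s2 --b--> s0
s0 --b--> s6
s6 --a--> s1
s1 --b--> s2
s2 --b--> s0
s0 --a--> s2
s2 --a--> s4
s4 --a--> s4
s4 --b--> s2
s2 --a--> s4
s4 --b--> s2
s2 --a--> s4
End in state s4, which is not an accepting state.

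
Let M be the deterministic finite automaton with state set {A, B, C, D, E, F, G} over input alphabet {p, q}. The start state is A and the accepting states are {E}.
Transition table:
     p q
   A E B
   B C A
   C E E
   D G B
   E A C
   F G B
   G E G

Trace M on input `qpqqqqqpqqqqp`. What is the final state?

E

A --q--> B
B --p--> C
C --q--> E
E --q--> C
C --q--> E
E --q--> C
C --q--> E
E --p--> A
A --q--> B
B --q--> A
A --q--> B
B --q--> A
A --p--> E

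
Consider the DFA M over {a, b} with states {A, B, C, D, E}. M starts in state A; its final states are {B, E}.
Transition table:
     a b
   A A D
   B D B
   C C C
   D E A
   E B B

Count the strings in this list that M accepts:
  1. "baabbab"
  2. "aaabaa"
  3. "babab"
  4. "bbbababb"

1

"baabbab": rejected
"aaabaa": accepted
"babab": rejected
"bbbababb": rejected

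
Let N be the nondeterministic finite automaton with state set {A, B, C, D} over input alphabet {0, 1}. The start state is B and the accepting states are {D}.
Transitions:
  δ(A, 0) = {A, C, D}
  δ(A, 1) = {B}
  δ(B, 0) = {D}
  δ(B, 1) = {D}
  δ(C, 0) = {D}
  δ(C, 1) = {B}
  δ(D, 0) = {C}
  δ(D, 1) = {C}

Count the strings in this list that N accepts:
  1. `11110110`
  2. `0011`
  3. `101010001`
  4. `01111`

`11110110`: rejected
`0011`: accepted
`101010001`: rejected
`01111`: rejected

1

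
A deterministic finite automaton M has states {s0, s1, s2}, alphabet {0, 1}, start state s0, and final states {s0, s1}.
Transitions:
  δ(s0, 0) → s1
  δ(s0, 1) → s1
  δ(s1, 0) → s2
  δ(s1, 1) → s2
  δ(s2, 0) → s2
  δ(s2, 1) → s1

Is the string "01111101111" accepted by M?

rejected

s0 --0--> s1
s1 --1--> s2
s2 --1--> s1
s1 --1--> s2
s2 --1--> s1
s1 --1--> s2
s2 --0--> s2
s2 --1--> s1
s1 --1--> s2
s2 --1--> s1
s1 --1--> s2
End in state s2, which is not an accepting state.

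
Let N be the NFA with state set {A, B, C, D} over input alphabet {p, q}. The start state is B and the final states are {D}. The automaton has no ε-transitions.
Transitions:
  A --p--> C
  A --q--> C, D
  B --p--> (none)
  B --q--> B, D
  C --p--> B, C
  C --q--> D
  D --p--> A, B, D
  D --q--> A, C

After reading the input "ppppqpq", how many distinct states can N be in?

Start: {B}
read p: {}
The reachable set is empty and stays empty for the remaining 6 symbols.
Final reachable set {} has 0 states.

0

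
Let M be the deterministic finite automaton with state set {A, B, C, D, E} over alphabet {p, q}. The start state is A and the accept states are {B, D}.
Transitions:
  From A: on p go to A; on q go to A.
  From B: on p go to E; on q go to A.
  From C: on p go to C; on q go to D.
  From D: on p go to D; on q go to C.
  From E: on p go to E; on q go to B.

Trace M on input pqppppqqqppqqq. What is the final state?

A --p--> A
A --q--> A
A --p--> A
A --p--> A
A --p--> A
A --p--> A
A --q--> A
A --q--> A
A --q--> A
A --p--> A
A --p--> A
A --q--> A
A --q--> A
A --q--> A

A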